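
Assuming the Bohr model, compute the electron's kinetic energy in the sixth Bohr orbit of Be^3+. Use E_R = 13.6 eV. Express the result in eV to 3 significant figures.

6.04 eV

For a Coulomb orbit the virial theorem gives K = −E_n.
E_n = −E_R·Z²/n², so K = E_R·Z²/n² = 13.6 × 4²/6² = 6.04 eV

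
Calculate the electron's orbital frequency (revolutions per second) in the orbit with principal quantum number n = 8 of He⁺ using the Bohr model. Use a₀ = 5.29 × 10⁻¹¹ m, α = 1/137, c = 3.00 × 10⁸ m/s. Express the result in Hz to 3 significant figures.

5.15 × 10¹³ Hz

r = n²a₀/Z = 1.69 × 10⁻⁹ m, v = Zαc/n = 5.47 × 10⁵ m/s
f = v/(2πr) = 5.15 × 10¹³ Hz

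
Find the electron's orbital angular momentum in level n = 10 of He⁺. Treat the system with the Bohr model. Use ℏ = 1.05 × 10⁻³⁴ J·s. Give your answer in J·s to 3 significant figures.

L_n = nℏ = 10 × 1.05 × 10⁻³⁴ = 1.05 × 10⁻³³ J·s

1.05 × 10⁻³³ J·s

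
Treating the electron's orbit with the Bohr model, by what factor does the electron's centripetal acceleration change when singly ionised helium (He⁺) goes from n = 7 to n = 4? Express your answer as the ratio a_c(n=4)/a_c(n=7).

2401/256

a_c ∝ Z^3 · n^-4; with Z fixed, a_c ∝ n^-4.
a_c(n=4)/a_c(n=7) = (4/7)^-4 = 2401/256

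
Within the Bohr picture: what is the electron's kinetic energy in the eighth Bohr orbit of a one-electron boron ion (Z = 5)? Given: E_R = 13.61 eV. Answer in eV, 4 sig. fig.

For a Coulomb orbit the virial theorem gives K = −E_n.
E_n = −E_R·Z²/n², so K = E_R·Z²/n² = 13.61 × 5²/8² = 5.316 eV

5.316 eV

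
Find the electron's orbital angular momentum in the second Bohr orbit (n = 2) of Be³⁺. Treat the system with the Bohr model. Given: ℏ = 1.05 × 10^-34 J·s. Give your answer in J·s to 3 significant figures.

2.10 × 10^-34 J·s

L_n = nℏ = 2 × 1.05 × 10^-34 = 2.10 × 10^-34 J·s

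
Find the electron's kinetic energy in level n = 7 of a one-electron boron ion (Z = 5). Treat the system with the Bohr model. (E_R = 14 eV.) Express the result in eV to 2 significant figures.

7.1 eV

For a Coulomb orbit the virial theorem gives K = −E_n.
E_n = −E_R·Z²/n², so K = E_R·Z²/n² = 14 × 5²/7² = 7.1 eV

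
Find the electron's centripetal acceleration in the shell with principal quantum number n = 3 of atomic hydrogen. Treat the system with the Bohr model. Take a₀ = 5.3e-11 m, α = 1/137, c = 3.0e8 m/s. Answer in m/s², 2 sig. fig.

r = n²a₀/Z = 4.8e-10 m, v = Zαc/n = 7.3e5 m/s
a = v²/r = (7.3e5)² / 4.8e-10 = 1.1e21 m/s²

1.1e21 m/s²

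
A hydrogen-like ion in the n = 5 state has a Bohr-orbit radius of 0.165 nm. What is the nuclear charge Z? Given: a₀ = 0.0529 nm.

8

r_n = n²a₀/Z ⇒ Z = n²a₀/r = 5² × 0.0529 / 0.165 ≈ 8.02
Z = 8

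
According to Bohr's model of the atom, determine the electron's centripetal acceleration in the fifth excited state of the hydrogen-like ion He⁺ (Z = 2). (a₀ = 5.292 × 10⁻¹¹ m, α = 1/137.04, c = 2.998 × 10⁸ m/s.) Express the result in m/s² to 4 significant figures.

5.583 × 10²⁰ m/s²

r = n²a₀/Z = 9.526 × 10⁻¹⁰ m, v = Zαc/n = 7.292 × 10⁵ m/s
a = v²/r = (7.292 × 10⁵)² / 9.526 × 10⁻¹⁰ = 5.583 × 10²⁰ m/s²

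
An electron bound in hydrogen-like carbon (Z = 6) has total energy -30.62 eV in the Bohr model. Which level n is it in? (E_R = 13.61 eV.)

4

E_n = −E_R Z²/n² ⇒ n² = E_R Z²/(−E_n) = 13.61 × 6² / 30.62 ≈ 16.00
n = 4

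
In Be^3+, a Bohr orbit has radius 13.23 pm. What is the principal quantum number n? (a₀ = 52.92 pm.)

1

r_n = n²a₀/Z ⇒ n² = rZ/a₀ = 13.23 × 4 / 52.92 ≈ 1.00
n = 1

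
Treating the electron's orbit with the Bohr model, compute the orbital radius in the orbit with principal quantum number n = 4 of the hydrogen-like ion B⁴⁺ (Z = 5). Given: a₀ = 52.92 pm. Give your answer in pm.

169.3 pm

r_n = n²a₀/Z = 4² × 52.92 / 5
    = 16 × 52.92 / 5 = 169.3 pm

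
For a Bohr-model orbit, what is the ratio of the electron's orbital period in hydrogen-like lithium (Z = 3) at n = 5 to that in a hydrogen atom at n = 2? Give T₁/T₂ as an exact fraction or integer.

125/72

T ∝ Z^-2 · n^3
T₁/T₂ = (3/1)^-2 · (5/2)^3 = 125/72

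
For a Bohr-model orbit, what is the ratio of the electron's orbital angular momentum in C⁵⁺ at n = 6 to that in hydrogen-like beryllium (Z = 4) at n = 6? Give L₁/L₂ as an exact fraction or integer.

L = nℏ is independent of Z.
L₁/L₂ = n₁/n₂ = 6/6 = 1

1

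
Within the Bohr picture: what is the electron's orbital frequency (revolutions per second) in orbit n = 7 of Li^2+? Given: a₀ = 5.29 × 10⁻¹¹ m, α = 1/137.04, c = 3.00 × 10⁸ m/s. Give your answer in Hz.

1.73 × 10¹⁴ Hz

r = n²a₀/Z = 8.64 × 10⁻¹⁰ m, v = Zαc/n = 9.38 × 10⁵ m/s
f = v/(2πr) = 1.73 × 10¹⁴ Hz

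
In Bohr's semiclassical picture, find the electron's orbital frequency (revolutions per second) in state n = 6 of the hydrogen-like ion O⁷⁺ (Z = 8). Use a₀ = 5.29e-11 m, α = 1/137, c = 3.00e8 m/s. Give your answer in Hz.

1.95e15 Hz

r = n²a₀/Z = 2.38e-10 m, v = Zαc/n = 2.92e6 m/s
f = v/(2πr) = 1.95e15 Hz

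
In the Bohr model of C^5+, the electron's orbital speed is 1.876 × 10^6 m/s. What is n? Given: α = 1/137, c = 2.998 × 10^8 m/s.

7

v_n = Zαc/n ⇒ n = Zαc/v = 6 × 0.007299 × 2.998 × 10^8 / 1.876 × 10^6 ≈ 7.00
n = 7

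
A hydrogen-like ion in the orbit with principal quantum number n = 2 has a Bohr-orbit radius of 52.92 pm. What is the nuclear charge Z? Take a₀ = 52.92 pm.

r_n = n²a₀/Z ⇒ Z = n²a₀/r = 2² × 52.92 / 52.92 ≈ 4.00
Z = 4

4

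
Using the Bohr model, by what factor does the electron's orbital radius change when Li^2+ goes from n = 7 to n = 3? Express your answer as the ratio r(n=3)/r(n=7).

9/49

r ∝ Z^-1 · n^2; with Z fixed, r ∝ n^2.
r(n=3)/r(n=7) = (3/7)^2 = 9/49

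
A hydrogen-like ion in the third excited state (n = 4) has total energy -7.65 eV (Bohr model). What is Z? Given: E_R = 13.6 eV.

3

E_n = −E_R Z²/n² ⇒ Z² = −E_n n²/E_R = 7.65 × 4² / 13.6 ≈ 9.00
Z = 3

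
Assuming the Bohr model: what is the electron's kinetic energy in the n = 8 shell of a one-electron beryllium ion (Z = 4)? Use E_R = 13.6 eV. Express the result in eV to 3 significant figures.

For a Coulomb orbit the virial theorem gives K = −E_n.
E_n = −E_R·Z²/n², so K = E_R·Z²/n² = 13.6 × 4²/8² = 3.40 eV

3.40 eV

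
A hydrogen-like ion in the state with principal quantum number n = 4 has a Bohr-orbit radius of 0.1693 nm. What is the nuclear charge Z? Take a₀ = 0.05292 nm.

r_n = n²a₀/Z ⇒ Z = n²a₀/r = 4² × 0.05292 / 0.1693 ≈ 5.00
Z = 5

5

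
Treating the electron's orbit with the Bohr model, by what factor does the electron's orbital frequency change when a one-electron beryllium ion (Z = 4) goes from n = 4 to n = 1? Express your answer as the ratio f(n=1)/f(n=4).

64

f ∝ Z^2 · n^-3; with Z fixed, f ∝ n^-3.
f(n=1)/f(n=4) = (1/4)^-3 = 64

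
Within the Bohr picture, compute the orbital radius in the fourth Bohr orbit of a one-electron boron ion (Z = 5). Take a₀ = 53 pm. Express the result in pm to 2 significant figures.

r_n = n²a₀/Z = 4² × 53 / 5
    = 16 × 53 / 5 = 170 pm

170 pm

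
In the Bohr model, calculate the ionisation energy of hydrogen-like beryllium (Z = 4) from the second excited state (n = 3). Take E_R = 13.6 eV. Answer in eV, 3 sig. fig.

24.2 eV

E_n = −E_R·Z²/n² = −13.6 × 4²/3² eV = -24.2 eV
Ionisation energy = −E_n = 24.2 eV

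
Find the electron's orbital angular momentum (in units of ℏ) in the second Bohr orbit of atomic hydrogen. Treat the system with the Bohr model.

L_n = nℏ, so L/ℏ = n = 2.

2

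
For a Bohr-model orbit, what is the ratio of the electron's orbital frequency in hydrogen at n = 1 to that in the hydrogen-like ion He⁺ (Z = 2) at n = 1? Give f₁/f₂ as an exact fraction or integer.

1/4

f ∝ Z^2 · n^-3
f₁/f₂ = (1/2)^2 · (1/1)^-3 = 1/4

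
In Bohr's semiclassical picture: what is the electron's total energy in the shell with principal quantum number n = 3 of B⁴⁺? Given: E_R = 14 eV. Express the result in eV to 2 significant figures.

-39 eV

E_n = −E_R·Z²/n² = −14 × 5²/3² = -39 eV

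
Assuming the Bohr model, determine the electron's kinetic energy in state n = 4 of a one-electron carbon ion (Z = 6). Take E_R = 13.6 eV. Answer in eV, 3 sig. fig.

30.6 eV

For a Coulomb orbit the virial theorem gives K = −E_n.
E_n = −E_R·Z²/n², so K = E_R·Z²/n² = 13.6 × 6²/4² = 30.6 eV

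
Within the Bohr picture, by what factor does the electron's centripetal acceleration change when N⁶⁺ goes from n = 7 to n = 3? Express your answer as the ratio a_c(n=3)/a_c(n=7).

2401/81

a_c ∝ Z^3 · n^-4; with Z fixed, a_c ∝ n^-4.
a_c(n=3)/a_c(n=7) = (3/7)^-4 = 2401/81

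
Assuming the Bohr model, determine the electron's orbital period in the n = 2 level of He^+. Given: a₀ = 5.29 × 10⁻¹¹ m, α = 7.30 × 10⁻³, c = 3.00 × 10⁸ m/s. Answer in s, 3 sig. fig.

r = n²a₀/Z = 2²·5.29 × 10⁻¹¹/2 = 1.06 × 10⁻¹⁰ m
v = Zαc/n = 2·0.00730·3.00 × 10⁸/2 = 2.19 × 10⁶ m/s
T = 2πr/v = 3.04 × 10⁻¹⁶ s

3.04 × 10⁻¹⁶ s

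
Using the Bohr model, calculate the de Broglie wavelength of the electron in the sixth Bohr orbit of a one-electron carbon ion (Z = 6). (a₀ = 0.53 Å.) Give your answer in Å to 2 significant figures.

3.3 Å

The Bohr quantisation condition is nλ = 2πr_n.
r_n = n²a₀/Z = 3.2 Å
λ = 2πr_n/n = 2π·3.2/6 = 3.3 Å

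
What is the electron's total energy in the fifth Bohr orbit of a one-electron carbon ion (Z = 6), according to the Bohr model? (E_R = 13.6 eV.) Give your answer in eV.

E_n = −E_R·Z²/n² = −13.6 × 6²/5² = -19.6 eV

-19.6 eV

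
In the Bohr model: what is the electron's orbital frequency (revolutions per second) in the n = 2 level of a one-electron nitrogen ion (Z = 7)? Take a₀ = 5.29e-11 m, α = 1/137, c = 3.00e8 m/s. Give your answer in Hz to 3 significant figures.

4.04e16 Hz

r = n²a₀/Z = 3.02e-11 m, v = Zαc/n = 7.66e6 m/s
f = v/(2πr) = 4.04e16 Hz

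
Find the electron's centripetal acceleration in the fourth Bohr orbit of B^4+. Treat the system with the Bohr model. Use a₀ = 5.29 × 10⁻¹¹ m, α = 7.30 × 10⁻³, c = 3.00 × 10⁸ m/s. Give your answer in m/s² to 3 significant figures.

r = n²a₀/Z = 1.69 × 10⁻¹⁰ m, v = Zαc/n = 2.74 × 10⁶ m/s
a = v²/r = (2.74 × 10⁶)² / 1.69 × 10⁻¹⁰ = 4.43 × 10²² m/s²

4.43 × 10²² m/s²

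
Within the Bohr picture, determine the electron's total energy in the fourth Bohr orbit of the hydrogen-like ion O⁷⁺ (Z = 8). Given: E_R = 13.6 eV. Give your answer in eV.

E_n = −E_R·Z²/n² = −13.6 × 8²/4² = -54.4 eV

-54.4 eV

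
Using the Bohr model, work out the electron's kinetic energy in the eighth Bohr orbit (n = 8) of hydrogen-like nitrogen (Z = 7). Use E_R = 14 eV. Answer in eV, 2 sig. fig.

For a Coulomb orbit the virial theorem gives K = −E_n.
E_n = −E_R·Z²/n², so K = E_R·Z²/n² = 14 × 7²/8² = 11 eV

11 eV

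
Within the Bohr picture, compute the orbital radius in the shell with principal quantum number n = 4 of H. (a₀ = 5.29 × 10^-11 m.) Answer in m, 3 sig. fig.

8.46 × 10^-10 m

r_n = n²a₀/Z = 4² × 5.29 × 10^-11 / 1
    = 16 × 5.29 × 10^-11 / 1 = 8.46 × 10^-10 m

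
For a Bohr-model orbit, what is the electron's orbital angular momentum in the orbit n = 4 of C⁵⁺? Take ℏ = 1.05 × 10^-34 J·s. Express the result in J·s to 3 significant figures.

L_n = nℏ = 4 × 1.05 × 10^-34 = 4.20 × 10^-34 J·s

4.20 × 10^-34 J·s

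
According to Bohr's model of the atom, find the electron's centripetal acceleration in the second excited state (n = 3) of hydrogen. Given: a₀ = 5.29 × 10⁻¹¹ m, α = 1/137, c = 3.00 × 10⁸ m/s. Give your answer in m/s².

r = n²a₀/Z = 4.76 × 10⁻¹⁰ m, v = Zαc/n = 7.30 × 10⁵ m/s
a = v²/r = (7.30 × 10⁵)² / 4.76 × 10⁻¹⁰ = 1.12 × 10²¹ m/s²

1.12 × 10²¹ m/s²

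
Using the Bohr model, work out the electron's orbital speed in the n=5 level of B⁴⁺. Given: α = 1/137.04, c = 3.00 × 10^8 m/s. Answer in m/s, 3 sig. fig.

2.19 × 10^6 m/s

v_n = Zαc/n = 5 × 0.00730 × 3.00 × 10^8 / 5
    = 2.19 × 10^6 m/s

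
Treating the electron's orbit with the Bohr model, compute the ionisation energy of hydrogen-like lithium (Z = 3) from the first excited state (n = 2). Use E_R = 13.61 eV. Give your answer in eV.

E_n = −E_R·Z²/n² = −13.61 × 3²/2² eV = -30.62 eV
Ionisation energy = −E_n = 30.62 eV

30.62 eV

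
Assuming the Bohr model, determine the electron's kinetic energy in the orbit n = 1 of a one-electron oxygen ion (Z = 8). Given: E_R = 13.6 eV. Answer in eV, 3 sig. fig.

870 eV

For a Coulomb orbit the virial theorem gives K = −E_n.
E_n = −E_R·Z²/n², so K = E_R·Z²/n² = 13.6 × 8²/1² = 870 eV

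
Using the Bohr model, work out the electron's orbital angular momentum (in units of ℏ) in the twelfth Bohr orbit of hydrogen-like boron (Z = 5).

12

L_n = nℏ, so L/ℏ = n = 12.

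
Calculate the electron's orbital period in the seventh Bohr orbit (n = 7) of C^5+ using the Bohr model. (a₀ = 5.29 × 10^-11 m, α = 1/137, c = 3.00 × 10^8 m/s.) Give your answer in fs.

1.45 fs

r = n²a₀/Z = 7²·5.29 × 10^-11/6 = 4.32 × 10^-10 m
v = Zαc/n = 6·0.00730·3.00 × 10^8/7 = 1.88 × 10^6 m/s
T = 2πr/v = 1.45 × 10^-15 s = 1.45 fs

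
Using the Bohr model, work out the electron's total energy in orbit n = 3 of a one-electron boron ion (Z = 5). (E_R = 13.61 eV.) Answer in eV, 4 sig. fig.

-37.81 eV

E_n = −E_R·Z²/n² = −13.61 × 5²/3² = -37.81 eV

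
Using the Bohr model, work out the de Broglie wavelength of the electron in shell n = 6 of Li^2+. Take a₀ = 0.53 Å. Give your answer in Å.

6.7 Å

The Bohr quantisation condition is nλ = 2πr_n.
r_n = n²a₀/Z = 6.4 Å
λ = 2πr_n/n = 2π·6.4/6 = 6.7 Å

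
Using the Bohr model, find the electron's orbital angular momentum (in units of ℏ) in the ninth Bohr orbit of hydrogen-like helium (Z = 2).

L_n = nℏ, so L/ℏ = n = 9.

9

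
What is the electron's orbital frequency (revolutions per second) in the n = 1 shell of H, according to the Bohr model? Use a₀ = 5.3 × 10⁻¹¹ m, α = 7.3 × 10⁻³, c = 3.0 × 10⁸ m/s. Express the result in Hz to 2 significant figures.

r = n²a₀/Z = 5.3 × 10⁻¹¹ m, v = Zαc/n = 2.2 × 10⁶ m/s
f = v/(2πr) = 6.6 × 10¹⁵ Hz

6.6 × 10¹⁵ Hz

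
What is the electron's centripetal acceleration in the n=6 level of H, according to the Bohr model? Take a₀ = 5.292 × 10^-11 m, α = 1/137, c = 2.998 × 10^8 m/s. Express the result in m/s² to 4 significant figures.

r = n²a₀/Z = 1.905 × 10^-9 m, v = Zαc/n = 3.647 × 10^5 m/s
a = v²/r = (3.647 × 10^5)² / 1.905 × 10^-9 = 6.982 × 10^19 m/s²

6.982 × 10^19 m/s²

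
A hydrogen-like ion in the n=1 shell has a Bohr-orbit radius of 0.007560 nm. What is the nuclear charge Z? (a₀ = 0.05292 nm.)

7

r_n = n²a₀/Z ⇒ Z = n²a₀/r = 1² × 0.05292 / 0.007560 ≈ 7.00
Z = 7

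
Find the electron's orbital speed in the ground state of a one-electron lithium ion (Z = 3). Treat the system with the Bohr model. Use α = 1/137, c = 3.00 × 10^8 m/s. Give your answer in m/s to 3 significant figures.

v_n = Zαc/n = 3 × 0.00730 × 3.00 × 10^8 / 1
    = 6.57 × 10^6 m/s

6.57 × 10^6 m/s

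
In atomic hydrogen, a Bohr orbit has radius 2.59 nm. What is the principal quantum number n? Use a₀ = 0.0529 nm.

7

r_n = n²a₀/Z ⇒ n² = rZ/a₀ = 2.59 × 1 / 0.0529 ≈ 48.96
n = 7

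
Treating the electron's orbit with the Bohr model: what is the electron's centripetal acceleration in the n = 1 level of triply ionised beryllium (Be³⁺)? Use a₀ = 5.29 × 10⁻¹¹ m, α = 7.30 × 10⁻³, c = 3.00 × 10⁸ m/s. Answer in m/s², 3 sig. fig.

5.80 × 10²⁴ m/s²

r = n²a₀/Z = 1.32 × 10⁻¹¹ m, v = Zαc/n = 8.76 × 10⁶ m/s
a = v²/r = (8.76 × 10⁶)² / 1.32 × 10⁻¹¹ = 5.80 × 10²⁴ m/s²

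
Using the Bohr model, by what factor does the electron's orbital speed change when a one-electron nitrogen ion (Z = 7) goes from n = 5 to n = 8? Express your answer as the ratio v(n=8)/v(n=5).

5/8

v ∝ Z^1 · n^-1; with Z fixed, v ∝ n^-1.
v(n=8)/v(n=5) = (8/5)^-1 = 5/8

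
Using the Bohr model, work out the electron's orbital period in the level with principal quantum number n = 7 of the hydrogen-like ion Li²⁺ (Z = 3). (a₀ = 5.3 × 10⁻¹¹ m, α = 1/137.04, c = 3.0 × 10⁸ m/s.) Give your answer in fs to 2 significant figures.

5.8 fs

r = n²a₀/Z = 7²·5.3 × 10⁻¹¹/3 = 8.7 × 10⁻¹⁰ m
v = Zαc/n = 3·0.0073·3.0 × 10⁸/7 = 9.4 × 10⁵ m/s
T = 2πr/v = 5.8 × 10⁻¹⁵ s = 5.8 fs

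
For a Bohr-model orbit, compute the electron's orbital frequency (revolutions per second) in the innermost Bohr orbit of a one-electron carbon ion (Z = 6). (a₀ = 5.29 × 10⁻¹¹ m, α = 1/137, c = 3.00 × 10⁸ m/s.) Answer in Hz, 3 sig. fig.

2.37 × 10¹⁷ Hz

r = n²a₀/Z = 8.82 × 10⁻¹² m, v = Zαc/n = 1.31 × 10⁷ m/s
f = v/(2πr) = 2.37 × 10¹⁷ Hz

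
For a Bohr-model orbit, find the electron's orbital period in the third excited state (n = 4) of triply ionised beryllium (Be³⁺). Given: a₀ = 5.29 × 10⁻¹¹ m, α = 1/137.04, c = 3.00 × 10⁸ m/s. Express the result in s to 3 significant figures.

6.07 × 10⁻¹⁶ s

r = n²a₀/Z = 4²·5.29 × 10⁻¹¹/4 = 2.12 × 10⁻¹⁰ m
v = Zαc/n = 4·0.00730·3.00 × 10⁸/4 = 2.19 × 10⁶ m/s
T = 2πr/v = 6.07 × 10⁻¹⁶ s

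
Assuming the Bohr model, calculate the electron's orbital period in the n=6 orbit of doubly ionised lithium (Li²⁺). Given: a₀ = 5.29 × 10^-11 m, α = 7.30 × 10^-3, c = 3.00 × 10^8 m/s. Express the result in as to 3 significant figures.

3640 as

r = n²a₀/Z = 6²·5.29 × 10^-11/3 = 6.35 × 10^-10 m
v = Zαc/n = 3·0.00730·3.00 × 10^8/6 = 1.09 × 10^6 m/s
T = 2πr/v = 3.64 × 10^-15 s = 3640 as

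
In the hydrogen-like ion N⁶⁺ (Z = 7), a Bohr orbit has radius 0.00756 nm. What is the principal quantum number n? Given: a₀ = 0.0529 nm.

r_n = n²a₀/Z ⇒ n² = rZ/a₀ = 0.00756 × 7 / 0.0529 ≈ 1.00
n = 1

1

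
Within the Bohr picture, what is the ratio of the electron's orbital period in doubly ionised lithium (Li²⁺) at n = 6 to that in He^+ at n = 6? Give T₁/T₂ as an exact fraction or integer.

4/9

T ∝ Z^-2 · n^3
T₁/T₂ = (3/2)^-2 · (6/6)^3 = 4/9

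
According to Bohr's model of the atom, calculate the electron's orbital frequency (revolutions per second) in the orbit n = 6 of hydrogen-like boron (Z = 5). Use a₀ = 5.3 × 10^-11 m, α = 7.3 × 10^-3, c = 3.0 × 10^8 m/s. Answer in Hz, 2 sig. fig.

7.6 × 10^14 Hz

r = n²a₀/Z = 3.8 × 10^-10 m, v = Zαc/n = 1.8 × 10^6 m/s
f = v/(2πr) = 7.6 × 10^14 Hz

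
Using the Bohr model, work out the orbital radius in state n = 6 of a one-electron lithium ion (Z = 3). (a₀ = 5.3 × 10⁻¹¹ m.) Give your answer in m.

6.4 × 10⁻¹⁰ m

r_n = n²a₀/Z = 6² × 5.3 × 10⁻¹¹ / 3
    = 36 × 5.3 × 10⁻¹¹ / 3 = 6.4 × 10⁻¹⁰ m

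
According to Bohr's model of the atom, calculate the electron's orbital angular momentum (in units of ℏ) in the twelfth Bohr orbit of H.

12

L_n = nℏ, so L/ℏ = n = 12.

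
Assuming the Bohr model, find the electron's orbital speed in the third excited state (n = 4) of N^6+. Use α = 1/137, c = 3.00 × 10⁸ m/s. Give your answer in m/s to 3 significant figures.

v_n = Zαc/n = 7 × 0.00730 × 3.00 × 10⁸ / 4
    = 3.83 × 10⁶ m/s

3.83 × 10⁶ m/s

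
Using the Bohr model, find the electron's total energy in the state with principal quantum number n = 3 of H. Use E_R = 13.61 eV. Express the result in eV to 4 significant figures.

E_n = −E_R·Z²/n² = −13.61 × 1²/3² = -1.512 eV

-1.512 eV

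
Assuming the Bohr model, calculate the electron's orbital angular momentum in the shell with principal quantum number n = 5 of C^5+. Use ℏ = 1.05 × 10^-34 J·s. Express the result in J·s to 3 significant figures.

L_n = nℏ = 5 × 1.05 × 10^-34 = 5.25 × 10^-34 J·s

5.25 × 10^-34 J·s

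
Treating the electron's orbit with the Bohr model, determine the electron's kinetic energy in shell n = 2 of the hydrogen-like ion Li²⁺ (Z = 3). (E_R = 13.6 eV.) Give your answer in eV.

For a Coulomb orbit the virial theorem gives K = −E_n.
E_n = −E_R·Z²/n², so K = E_R·Z²/n² = 13.6 × 3²/2² = 30.6 eV

30.6 eV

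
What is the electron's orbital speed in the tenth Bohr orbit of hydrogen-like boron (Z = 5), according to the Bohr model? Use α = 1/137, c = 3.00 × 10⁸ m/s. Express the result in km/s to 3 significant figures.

v_n = Zαc/n = 5 × 0.00730 × 3.00 × 10⁸ / 10
    = 1090 km/s

1090 km/s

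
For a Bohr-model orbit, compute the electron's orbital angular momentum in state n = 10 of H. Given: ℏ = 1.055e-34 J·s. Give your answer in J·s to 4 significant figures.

L_n = nℏ = 10 × 1.055e-34 = 1.055e-33 J·s

1.055e-33 J·s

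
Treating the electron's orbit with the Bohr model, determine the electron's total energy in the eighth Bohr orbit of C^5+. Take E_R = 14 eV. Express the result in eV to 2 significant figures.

-7.9 eV

E_n = −E_R·Z²/n² = −14 × 6²/8² = -7.9 eV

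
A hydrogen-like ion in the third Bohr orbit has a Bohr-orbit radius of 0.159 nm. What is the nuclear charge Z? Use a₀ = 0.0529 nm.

3

r_n = n²a₀/Z ⇒ Z = n²a₀/r = 3² × 0.0529 / 0.159 ≈ 2.99
Z = 3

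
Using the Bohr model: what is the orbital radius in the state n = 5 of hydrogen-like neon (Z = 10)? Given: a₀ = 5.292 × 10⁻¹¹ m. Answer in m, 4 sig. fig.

1.323 × 10⁻¹⁰ m

r_n = n²a₀/Z = 5² × 5.292 × 10⁻¹¹ / 10
    = 25 × 5.292 × 10⁻¹¹ / 10 = 1.323 × 10⁻¹⁰ m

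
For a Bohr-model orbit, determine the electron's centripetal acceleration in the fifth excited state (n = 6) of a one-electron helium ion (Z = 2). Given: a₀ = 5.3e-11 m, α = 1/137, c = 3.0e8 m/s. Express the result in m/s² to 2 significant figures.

r = n²a₀/Z = 9.5e-10 m, v = Zαc/n = 7.3e5 m/s
a = v²/r = (7.3e5)² / 9.5e-10 = 5.6e20 m/s²

5.6e20 m/s²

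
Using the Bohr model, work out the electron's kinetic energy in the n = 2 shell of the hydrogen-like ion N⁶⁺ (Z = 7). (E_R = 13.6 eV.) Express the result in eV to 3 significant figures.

For a Coulomb orbit the virial theorem gives K = −E_n.
E_n = −E_R·Z²/n², so K = E_R·Z²/n² = 13.6 × 7²/2² = 167 eV

167 eV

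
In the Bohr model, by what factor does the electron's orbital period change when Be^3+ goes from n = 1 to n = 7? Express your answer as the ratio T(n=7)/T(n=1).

343

T ∝ Z^-2 · n^3; with Z fixed, T ∝ n^3.
T(n=7)/T(n=1) = (7/1)^3 = 343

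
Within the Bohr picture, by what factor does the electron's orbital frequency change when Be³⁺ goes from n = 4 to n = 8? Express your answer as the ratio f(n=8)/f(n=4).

f ∝ Z^2 · n^-3; with Z fixed, f ∝ n^-3.
f(n=8)/f(n=4) = (8/4)^-3 = 1/8

1/8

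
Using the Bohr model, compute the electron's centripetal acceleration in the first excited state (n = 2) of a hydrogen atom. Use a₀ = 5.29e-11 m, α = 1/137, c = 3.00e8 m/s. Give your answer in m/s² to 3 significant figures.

5.67e21 m/s²

r = n²a₀/Z = 2.12e-10 m, v = Zαc/n = 1.09e6 m/s
a = v²/r = (1.09e6)² / 2.12e-10 = 5.67e21 m/s²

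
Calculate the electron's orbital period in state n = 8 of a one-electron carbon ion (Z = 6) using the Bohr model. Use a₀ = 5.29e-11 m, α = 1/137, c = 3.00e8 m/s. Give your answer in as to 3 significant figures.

r = n²a₀/Z = 8²·5.29e-11/6 = 5.64e-10 m
v = Zαc/n = 6·0.00730·3.00e8/8 = 1.64e6 m/s
T = 2πr/v = 2.16e-15 s = 2160 as

2160 as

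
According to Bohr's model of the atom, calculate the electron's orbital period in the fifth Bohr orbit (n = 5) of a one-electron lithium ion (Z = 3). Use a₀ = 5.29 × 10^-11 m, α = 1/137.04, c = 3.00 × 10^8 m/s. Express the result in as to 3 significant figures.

r = n²a₀/Z = 5²·5.29 × 10^-11/3 = 4.41 × 10^-10 m
v = Zαc/n = 3·0.00730·3.00 × 10^8/5 = 1.31 × 10^6 m/s
T = 2πr/v = 2.11 × 10^-15 s = 2110 as

2110 as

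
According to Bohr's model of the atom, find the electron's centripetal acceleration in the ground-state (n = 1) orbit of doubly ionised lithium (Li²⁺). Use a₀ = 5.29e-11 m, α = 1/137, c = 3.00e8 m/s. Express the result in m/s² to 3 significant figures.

2.45e24 m/s²

r = n²a₀/Z = 1.76e-11 m, v = Zαc/n = 6.57e6 m/s
a = v²/r = (6.57e6)² / 1.76e-11 = 2.45e24 m/s²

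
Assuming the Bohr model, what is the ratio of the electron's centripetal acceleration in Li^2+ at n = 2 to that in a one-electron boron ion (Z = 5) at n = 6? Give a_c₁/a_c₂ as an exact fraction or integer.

a_c ∝ Z^3 · n^-4
a_c₁/a_c₂ = (3/5)^3 · (2/6)^-4 = 2187/125

2187/125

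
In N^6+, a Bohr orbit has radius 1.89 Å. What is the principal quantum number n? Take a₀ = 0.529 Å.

r_n = n²a₀/Z ⇒ n² = rZ/a₀ = 1.89 × 7 / 0.529 ≈ 25.01
n = 5

5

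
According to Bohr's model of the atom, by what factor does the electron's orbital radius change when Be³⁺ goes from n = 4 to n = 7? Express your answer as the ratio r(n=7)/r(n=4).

49/16

r ∝ Z^-1 · n^2; with Z fixed, r ∝ n^2.
r(n=7)/r(n=4) = (7/4)^2 = 49/16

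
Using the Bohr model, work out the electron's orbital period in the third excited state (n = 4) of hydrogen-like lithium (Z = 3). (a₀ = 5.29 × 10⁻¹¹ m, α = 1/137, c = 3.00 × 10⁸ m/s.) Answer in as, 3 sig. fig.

r = n²a₀/Z = 4²·5.29 × 10⁻¹¹/3 = 2.82 × 10⁻¹⁰ m
v = Zαc/n = 3·0.00730·3.00 × 10⁸/4 = 1.64 × 10⁶ m/s
T = 2πr/v = 1.08 × 10⁻¹⁵ s = 1080 as

1080 as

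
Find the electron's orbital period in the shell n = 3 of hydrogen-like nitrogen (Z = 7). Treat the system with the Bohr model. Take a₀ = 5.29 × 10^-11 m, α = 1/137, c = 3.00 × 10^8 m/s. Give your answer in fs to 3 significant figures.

0.0836 fs

r = n²a₀/Z = 3²·5.29 × 10^-11/7 = 6.80 × 10^-11 m
v = Zαc/n = 7·0.00730·3.00 × 10^8/3 = 5.11 × 10^6 m/s
T = 2πr/v = 8.36 × 10^-17 s = 0.0836 fs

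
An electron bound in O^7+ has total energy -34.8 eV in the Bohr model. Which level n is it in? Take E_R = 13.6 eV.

5

E_n = −E_R Z²/n² ⇒ n² = E_R Z²/(−E_n) = 13.6 × 8² / 34.8 ≈ 25.01
n = 5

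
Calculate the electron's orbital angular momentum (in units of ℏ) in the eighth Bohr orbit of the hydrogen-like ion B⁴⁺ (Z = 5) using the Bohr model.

8

L_n = nℏ, so L/ℏ = n = 8.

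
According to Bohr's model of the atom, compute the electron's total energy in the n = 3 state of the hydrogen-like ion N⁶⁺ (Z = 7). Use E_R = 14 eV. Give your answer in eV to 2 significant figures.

E_n = −E_R·Z²/n² = −14 × 7²/3² = -76 eV

-76 eV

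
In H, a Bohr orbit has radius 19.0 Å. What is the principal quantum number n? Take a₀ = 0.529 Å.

r_n = n²a₀/Z ⇒ n² = rZ/a₀ = 19.0 × 1 / 0.529 ≈ 35.92
n = 6

6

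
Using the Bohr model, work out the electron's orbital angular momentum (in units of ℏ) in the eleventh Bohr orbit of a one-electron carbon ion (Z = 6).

L_n = nℏ, so L/ℏ = n = 11.

11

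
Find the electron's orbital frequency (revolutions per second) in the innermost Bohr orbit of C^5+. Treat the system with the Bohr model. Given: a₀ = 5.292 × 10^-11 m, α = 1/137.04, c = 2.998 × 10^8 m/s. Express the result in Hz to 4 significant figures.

2.369 × 10^17 Hz

r = n²a₀/Z = 8.820 × 10^-12 m, v = Zαc/n = 1.313 × 10^7 m/s
f = v/(2πr) = 2.369 × 10^17 Hz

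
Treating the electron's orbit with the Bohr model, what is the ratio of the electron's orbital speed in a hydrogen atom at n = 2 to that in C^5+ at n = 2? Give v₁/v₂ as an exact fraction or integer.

v ∝ Z^1 · n^-1
v₁/v₂ = (1/6)^1 · (2/2)^-1 = 1/6

1/6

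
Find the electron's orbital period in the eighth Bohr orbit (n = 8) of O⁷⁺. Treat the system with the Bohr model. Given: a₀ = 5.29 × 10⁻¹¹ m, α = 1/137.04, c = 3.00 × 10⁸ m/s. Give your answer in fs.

1.21 fs

r = n²a₀/Z = 8²·5.29 × 10⁻¹¹/8 = 4.23 × 10⁻¹⁰ m
v = Zαc/n = 8·0.00730·3.00 × 10⁸/8 = 2.19 × 10⁶ m/s
T = 2πr/v = 1.21 × 10⁻¹⁵ s = 1.21 fs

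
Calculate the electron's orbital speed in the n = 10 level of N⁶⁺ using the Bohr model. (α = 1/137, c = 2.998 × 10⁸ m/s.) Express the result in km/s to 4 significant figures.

1532 km/s

v_n = Zαc/n = 7 × 0.007299 × 2.998 × 10⁸ / 10
    = 1532 km/s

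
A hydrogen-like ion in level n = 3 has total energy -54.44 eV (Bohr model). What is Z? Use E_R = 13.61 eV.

E_n = −E_R Z²/n² ⇒ Z² = −E_n n²/E_R = 54.44 × 3² / 13.61 ≈ 36.00
Z = 6

6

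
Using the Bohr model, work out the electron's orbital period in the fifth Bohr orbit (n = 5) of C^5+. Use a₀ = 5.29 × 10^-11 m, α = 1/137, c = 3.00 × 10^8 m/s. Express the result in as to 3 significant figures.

527 as

r = n²a₀/Z = 5²·5.29 × 10^-11/6 = 2.20 × 10^-10 m
v = Zαc/n = 6·0.00730·3.00 × 10^8/5 = 2.63 × 10^6 m/s
T = 2πr/v = 5.27 × 10^-16 s = 527 as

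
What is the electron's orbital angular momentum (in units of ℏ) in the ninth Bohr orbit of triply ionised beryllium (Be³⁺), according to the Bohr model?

L_n = nℏ, so L/ℏ = n = 9.

9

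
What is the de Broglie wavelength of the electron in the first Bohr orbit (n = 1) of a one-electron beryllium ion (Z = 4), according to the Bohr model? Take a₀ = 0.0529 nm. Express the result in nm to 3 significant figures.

The Bohr quantisation condition is nλ = 2πr_n.
r_n = n²a₀/Z = 0.0132 nm
λ = 2πr_n/n = 2π·0.0132/1 = 0.0831 nm

0.0831 nm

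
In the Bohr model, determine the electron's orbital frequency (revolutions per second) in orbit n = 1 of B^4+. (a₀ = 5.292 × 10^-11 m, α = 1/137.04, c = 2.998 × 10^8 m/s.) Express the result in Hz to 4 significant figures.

r = n²a₀/Z = 1.058 × 10^-11 m, v = Zαc/n = 1.094 × 10^7 m/s
f = v/(2πr) = 1.645 × 10^17 Hz

1.645 × 10^17 Hz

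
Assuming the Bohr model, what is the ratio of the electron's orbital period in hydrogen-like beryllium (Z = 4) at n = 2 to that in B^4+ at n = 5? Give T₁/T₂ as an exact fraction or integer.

T ∝ Z^-2 · n^3
T₁/T₂ = (4/5)^-2 · (2/5)^3 = 1/10

1/10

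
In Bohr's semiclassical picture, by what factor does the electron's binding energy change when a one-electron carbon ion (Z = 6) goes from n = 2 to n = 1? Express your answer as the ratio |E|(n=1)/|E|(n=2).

4

|E| ∝ Z^2 · n^-2; with Z fixed, |E| ∝ n^-2.
|E|(n=1)/|E|(n=2) = (1/2)^-2 = 4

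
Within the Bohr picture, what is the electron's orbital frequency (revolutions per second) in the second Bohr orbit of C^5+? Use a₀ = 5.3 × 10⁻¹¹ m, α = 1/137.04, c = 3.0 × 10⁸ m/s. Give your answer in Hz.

r = n²a₀/Z = 3.5 × 10⁻¹¹ m, v = Zαc/n = 6.6 × 10⁶ m/s
f = v/(2πr) = 3.0 × 10¹⁶ Hz

3.0 × 10¹⁶ Hz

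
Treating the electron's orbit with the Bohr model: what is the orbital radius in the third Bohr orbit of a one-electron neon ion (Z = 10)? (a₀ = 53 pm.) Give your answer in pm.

48 pm

r_n = n²a₀/Z = 3² × 53 / 10
    = 9 × 53 / 10 = 48 pm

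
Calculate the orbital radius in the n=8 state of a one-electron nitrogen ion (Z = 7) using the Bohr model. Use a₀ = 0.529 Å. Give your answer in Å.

r_n = n²a₀/Z = 8² × 0.529 / 7
    = 64 × 0.529 / 7 = 4.84 Å

4.84 Å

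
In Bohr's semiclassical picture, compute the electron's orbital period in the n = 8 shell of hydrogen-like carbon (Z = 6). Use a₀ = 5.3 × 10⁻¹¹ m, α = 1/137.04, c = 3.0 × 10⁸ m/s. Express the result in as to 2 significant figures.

2200 as

r = n²a₀/Z = 8²·5.3 × 10⁻¹¹/6 = 5.7 × 10⁻¹⁰ m
v = Zαc/n = 6·0.0073·3.0 × 10⁸/8 = 1.6 × 10⁶ m/s
T = 2πr/v = 2.2 × 10⁻¹⁵ s = 2200 as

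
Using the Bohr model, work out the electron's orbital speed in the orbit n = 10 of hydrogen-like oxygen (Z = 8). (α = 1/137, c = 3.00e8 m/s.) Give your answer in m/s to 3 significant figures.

v_n = Zαc/n = 8 × 0.00730 × 3.00e8 / 10
    = 1.75e6 m/s

1.75e6 m/s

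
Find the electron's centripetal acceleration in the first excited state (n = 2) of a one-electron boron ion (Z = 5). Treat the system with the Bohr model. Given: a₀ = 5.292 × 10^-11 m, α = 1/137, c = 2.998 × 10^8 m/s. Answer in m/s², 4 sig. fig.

r = n²a₀/Z = 4.234 × 10^-11 m, v = Zαc/n = 5.471 × 10^6 m/s
a = v²/r = (5.471 × 10^6)² / 4.234 × 10^-11 = 7.070 × 10^23 m/s²

7.070 × 10^23 m/s²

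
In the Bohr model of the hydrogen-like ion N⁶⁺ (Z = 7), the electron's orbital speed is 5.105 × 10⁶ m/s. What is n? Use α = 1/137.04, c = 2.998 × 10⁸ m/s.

v_n = Zαc/n ⇒ n = Zαc/v = 7 × 0.007297 × 2.998 × 10⁸ / 5.105 × 10⁶ ≈ 3.00
n = 3

3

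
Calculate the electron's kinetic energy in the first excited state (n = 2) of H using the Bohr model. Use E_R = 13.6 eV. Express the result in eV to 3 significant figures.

3.40 eV

For a Coulomb orbit the virial theorem gives K = −E_n.
E_n = −E_R·Z²/n², so K = E_R·Z²/n² = 13.6 × 1²/2² = 3.40 eV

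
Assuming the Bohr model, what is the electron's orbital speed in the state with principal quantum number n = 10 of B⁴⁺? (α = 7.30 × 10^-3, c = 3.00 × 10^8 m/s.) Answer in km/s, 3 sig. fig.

v_n = Zαc/n = 5 × 0.00730 × 3.00 × 10^8 / 10
    = 1100 km/s

1100 km/s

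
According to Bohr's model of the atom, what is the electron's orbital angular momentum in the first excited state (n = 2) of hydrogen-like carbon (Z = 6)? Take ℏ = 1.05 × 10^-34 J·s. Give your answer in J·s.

L_n = nℏ = 2 × 1.05 × 10^-34 = 2.10 × 10^-34 J·s

2.10 × 10^-34 J·s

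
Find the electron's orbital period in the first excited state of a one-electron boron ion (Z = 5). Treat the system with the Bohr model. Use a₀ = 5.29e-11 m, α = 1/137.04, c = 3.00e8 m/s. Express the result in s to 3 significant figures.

r = n²a₀/Z = 2²·5.29e-11/5 = 4.23e-11 m
v = Zαc/n = 5·0.00730·3.00e8/2 = 5.47e6 m/s
T = 2πr/v = 4.86e-17 s

4.86e-17 s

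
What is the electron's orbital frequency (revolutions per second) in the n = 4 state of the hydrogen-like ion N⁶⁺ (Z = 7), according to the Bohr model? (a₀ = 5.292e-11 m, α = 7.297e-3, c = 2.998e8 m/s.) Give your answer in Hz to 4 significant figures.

r = n²a₀/Z = 1.210e-10 m, v = Zαc/n = 3.828e6 m/s
f = v/(2πr) = 5.037e15 Hz

5.037e15 Hz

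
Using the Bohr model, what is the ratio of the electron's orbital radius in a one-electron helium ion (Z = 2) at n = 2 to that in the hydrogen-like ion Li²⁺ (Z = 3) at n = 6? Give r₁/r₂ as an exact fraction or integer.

r ∝ Z^-1 · n^2
r₁/r₂ = (2/3)^-1 · (2/6)^2 = 1/6

1/6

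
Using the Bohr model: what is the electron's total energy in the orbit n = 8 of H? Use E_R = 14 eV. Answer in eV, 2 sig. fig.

E_n = −E_R·Z²/n² = −14 × 1²/8² = -0.22 eV

-0.22 eV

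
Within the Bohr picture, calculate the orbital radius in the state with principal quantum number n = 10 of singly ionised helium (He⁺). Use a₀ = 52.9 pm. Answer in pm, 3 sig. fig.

2640 pm

r_n = n²a₀/Z = 10² × 52.9 / 2
    = 100 × 52.9 / 2 = 2640 pm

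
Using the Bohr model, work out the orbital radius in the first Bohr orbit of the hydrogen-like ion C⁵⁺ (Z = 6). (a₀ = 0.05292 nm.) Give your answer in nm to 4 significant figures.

r_n = n²a₀/Z = 1² × 0.05292 / 6
    = 1 × 0.05292 / 6 = 0.008820 nm

0.008820 nm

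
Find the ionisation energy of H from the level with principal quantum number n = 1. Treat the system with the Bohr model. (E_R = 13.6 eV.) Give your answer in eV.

E_n = −E_R·Z²/n² = −13.6 × 1²/1² eV = -13.6 eV
Ionisation energy = −E_n = 13.6 eV

13.6 eV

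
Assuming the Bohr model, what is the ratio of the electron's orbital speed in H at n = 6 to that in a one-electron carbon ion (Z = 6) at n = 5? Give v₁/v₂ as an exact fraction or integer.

5/36

v ∝ Z^1 · n^-1
v₁/v₂ = (1/6)^1 · (6/5)^-1 = 5/36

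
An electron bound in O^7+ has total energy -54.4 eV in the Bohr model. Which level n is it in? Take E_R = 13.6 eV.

E_n = −E_R Z²/n² ⇒ n² = E_R Z²/(−E_n) = 13.6 × 8² / 54.4 ≈ 16.00
n = 4

4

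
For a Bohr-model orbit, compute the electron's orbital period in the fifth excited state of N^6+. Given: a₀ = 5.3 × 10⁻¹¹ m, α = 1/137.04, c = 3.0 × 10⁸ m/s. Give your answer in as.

670 as

r = n²a₀/Z = 6²·5.3 × 10⁻¹¹/7 = 2.7 × 10⁻¹⁰ m
v = Zαc/n = 7·0.0073·3.0 × 10⁸/6 = 2.6 × 10⁶ m/s
T = 2πr/v = 6.7 × 10⁻¹⁶ s = 670 as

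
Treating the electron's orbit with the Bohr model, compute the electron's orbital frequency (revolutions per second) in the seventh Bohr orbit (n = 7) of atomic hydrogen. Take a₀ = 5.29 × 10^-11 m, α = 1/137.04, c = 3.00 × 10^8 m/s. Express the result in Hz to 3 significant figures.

1.92 × 10^13 Hz

r = n²a₀/Z = 2.59 × 10^-9 m, v = Zαc/n = 3.13 × 10^5 m/s
f = v/(2πr) = 1.92 × 10^13 Hz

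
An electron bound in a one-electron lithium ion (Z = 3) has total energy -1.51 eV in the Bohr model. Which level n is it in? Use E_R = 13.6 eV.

9

E_n = −E_R Z²/n² ⇒ n² = E_R Z²/(−E_n) = 13.6 × 3² / 1.51 ≈ 81.06
n = 9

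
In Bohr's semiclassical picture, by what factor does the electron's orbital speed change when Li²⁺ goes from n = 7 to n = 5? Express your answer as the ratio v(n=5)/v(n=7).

7/5

v ∝ Z^1 · n^-1; with Z fixed, v ∝ n^-1.
v(n=5)/v(n=7) = (5/7)^-1 = 7/5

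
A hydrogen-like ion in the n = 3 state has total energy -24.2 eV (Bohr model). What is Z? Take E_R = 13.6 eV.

4

E_n = −E_R Z²/n² ⇒ Z² = −E_n n²/E_R = 24.2 × 3² / 13.6 ≈ 16.01
Z = 4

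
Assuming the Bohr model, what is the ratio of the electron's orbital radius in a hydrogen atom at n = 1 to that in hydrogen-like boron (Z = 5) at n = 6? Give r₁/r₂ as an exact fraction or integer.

r ∝ Z^-1 · n^2
r₁/r₂ = (1/5)^-1 · (1/6)^2 = 5/36

5/36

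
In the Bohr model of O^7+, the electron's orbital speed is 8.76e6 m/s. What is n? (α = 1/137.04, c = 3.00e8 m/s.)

v_n = Zαc/n ⇒ n = Zαc/v = 8 × 0.00730 × 3.00e8 / 8.76e6 ≈ 2.00
n = 2

2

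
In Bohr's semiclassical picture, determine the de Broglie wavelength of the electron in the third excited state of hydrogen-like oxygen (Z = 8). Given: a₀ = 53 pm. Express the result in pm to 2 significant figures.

170 pm

The Bohr quantisation condition is nλ = 2πr_n.
r_n = n²a₀/Z = 110 pm
λ = 2πr_n/n = 2π·110/4 = 170 pm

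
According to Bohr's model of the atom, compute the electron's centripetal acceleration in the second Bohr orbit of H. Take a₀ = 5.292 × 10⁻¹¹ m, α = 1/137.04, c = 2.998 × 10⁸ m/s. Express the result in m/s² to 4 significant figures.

5.652 × 10²¹ m/s²

r = n²a₀/Z = 2.117 × 10⁻¹⁰ m, v = Zαc/n = 1.094 × 10⁶ m/s
a = v²/r = (1.094 × 10⁶)² / 2.117 × 10⁻¹⁰ = 5.652 × 10²¹ m/s²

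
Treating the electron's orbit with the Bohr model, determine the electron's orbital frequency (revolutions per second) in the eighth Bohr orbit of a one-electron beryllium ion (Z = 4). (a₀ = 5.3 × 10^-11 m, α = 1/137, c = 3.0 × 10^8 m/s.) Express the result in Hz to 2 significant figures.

2.1 × 10^14 Hz

r = n²a₀/Z = 8.5 × 10^-10 m, v = Zαc/n = 1.1 × 10^6 m/s
f = v/(2πr) = 2.1 × 10^14 Hz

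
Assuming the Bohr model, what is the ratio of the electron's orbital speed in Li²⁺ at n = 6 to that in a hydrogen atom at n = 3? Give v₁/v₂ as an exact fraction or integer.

3/2

v ∝ Z^1 · n^-1
v₁/v₂ = (3/1)^1 · (6/3)^-1 = 3/2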